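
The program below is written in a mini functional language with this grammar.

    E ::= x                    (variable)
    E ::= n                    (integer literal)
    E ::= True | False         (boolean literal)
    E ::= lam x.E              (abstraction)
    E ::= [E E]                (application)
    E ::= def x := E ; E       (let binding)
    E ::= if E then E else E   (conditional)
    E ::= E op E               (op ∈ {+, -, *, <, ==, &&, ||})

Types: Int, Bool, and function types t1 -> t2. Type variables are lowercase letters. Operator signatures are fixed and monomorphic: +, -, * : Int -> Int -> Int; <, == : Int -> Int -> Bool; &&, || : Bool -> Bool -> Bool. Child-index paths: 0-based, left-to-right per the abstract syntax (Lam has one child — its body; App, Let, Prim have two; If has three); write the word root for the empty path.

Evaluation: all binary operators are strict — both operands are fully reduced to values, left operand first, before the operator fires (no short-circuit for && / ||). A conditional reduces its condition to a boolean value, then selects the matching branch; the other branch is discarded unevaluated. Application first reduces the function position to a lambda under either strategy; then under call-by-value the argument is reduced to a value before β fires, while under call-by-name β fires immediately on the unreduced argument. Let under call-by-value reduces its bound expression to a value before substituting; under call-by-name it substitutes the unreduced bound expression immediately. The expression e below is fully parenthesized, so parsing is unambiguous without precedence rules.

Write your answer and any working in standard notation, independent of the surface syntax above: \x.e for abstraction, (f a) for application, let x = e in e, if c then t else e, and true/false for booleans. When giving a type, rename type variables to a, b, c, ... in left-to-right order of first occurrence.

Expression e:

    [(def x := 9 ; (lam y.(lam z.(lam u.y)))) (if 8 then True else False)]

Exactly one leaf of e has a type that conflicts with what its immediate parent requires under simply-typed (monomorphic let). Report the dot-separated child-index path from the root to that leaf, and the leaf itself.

Answer: 1.0 : 8

Working:
let x : Int
y : a
\u._ : c -> a
\z._ : b -> c -> a
\y._ : a -> b -> c -> a
  unify Int ~ Bool
  FAIL: mismatch Int ~ Bool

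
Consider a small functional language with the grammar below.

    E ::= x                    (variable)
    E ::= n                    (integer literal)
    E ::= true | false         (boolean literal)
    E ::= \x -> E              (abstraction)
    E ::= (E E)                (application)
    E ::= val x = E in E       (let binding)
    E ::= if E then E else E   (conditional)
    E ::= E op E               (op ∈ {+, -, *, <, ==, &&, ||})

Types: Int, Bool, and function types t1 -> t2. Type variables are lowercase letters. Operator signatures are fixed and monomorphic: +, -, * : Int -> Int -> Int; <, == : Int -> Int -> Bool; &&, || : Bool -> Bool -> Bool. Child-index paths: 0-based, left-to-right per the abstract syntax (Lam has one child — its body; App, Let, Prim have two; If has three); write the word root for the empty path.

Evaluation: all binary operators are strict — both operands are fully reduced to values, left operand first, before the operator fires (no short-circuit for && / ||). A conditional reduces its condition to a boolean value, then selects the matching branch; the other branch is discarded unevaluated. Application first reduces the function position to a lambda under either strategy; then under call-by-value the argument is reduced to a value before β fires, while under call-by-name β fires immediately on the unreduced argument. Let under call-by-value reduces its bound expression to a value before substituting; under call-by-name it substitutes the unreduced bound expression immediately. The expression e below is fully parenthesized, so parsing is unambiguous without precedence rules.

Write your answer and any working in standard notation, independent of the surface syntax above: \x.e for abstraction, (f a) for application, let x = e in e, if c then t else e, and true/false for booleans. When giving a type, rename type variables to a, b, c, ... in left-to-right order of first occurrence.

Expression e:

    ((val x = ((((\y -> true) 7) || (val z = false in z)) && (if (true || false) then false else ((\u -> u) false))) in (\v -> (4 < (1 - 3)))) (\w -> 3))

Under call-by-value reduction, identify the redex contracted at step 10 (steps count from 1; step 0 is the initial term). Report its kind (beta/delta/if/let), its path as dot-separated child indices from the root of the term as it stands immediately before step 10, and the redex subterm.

Trace:
step 0: ((let x = ((((\y.true) 7) || (let z = false in z)) && (if (true || false) then false else ((\u.u) false))) in (\v.(4 < (1 - 3)))) (\w.3))
step 1: [beta@0.0.0.0] ((let x = ((true || (let z = false in z)) && (if (true || false) then false else ((\u.u) false))) in (\v.(4 < (1 - 3)))) (\w.3))
step 2: [let@0.0.0.1] ((let x = ((true || false) && (if (true || false) then false else ((\u.u) false))) in (\v.(4 < (1 - 3)))) (\w.3))
step 3: [delta@0.0.0] ((let x = (true && (if (true || false) then false else ((\u.u) false))) in (\v.(4 < (1 - 3)))) (\w.3))
step 4: [delta@0.0.1.0] ((let x = (true && (if true then false else ((\u.u) false))) in (\v.(4 < (1 - 3)))) (\w.3))
step 5: [if@0.0.1] ((let x = (true && false) in (\v.(4 < (1 - 3)))) (\w.3))
step 6: [delta@0.0] ((let x = false in (\v.(4 < (1 - 3)))) (\w.3))
step 7: [let@0] ((\v.(4 < (1 - 3))) (\w.3))
step 8: [beta@root] (4 < (1 - 3))
step 9: [delta@1] (4 < -2)
step 10: [delta@root] false

Answer: delta at root : (4 < -2)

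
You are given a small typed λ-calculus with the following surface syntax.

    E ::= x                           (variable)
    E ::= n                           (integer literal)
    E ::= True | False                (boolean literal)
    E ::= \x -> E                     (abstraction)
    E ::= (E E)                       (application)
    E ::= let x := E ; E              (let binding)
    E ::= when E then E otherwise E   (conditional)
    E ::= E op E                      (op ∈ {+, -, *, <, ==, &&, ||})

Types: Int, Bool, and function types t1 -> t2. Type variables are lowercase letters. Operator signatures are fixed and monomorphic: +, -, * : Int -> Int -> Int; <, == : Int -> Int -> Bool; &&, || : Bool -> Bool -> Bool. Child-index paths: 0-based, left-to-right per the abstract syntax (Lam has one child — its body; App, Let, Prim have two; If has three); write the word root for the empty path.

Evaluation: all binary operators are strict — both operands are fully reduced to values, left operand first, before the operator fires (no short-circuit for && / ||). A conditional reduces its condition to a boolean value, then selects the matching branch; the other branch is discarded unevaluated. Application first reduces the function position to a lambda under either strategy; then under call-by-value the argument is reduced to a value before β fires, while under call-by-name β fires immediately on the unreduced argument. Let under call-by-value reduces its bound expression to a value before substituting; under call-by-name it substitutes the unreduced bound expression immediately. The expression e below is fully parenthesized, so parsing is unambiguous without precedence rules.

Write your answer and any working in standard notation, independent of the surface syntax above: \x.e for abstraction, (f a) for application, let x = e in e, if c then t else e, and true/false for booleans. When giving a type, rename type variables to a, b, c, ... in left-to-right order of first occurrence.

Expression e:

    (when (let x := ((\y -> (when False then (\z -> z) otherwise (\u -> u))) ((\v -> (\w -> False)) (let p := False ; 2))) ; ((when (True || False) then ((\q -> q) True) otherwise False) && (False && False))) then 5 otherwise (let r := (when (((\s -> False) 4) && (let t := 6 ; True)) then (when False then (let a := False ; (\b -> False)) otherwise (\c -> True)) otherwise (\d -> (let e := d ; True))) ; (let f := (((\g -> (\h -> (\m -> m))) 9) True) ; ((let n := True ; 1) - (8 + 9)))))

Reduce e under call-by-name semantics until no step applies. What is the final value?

Derivation:
step 0: (if (let x = ((\y.(if false then (\z.z) else (\u.u))) ((\v.(\w.false)) (let p = false in 2))) in ((if (true || false) then ((\q.q) true) else false) && (false && false))) then 5 else (let r = (if (((\s.false) 4) && (let t = 6 in true)) then (if false then (let a = false in (\b.false)) else (\c.true)) else (\d.(let e = d in true))) in (let f = (((\g.(\h.(\m.m))) 9) true) in ((let n = true in 1) - (8 + 9)))))
step 1: [let@0] (if ((if (true || false) then ((\q.q) true) else false) && (false && false)) then 5 else (let r = (if (((\s.false) 4) && (let t = 6 in true)) then (if false then (let a = false in (\b.false)) else (\c.true)) else (\d.(let e = d in true))) in (let f = (((\g.(\h.(\m.m))) 9) true) in ((let n = true in 1) - (8 + 9)))))
step 2: [delta@0.0.0] (if ((if true then ((\q.q) true) else false) && (false && false)) then 5 else (let r = (if (((\s.false) 4) && (let t = 6 in true)) then (if false then (let a = false in (\b.false)) else (\c.true)) else (\d.(let e = d in true))) in (let f = (((\g.(\h.(\m.m))) 9) true) in ((let n = true in 1) - (8 + 9)))))
step 3: [if@0.0] (if (((\q.q) true) && (false && false)) then 5 else (let r = (if (((\s.false) 4) && (let t = 6 in true)) then (if false then (let a = false in (\b.false)) else (\c.true)) else (\d.(let e = d in true))) in (let f = (((\g.(\h.(\m.m))) 9) true) in ((let n = true in 1) - (8 + 9)))))
step 4: [beta@0.0] (if (true && (false && false)) then 5 else (let r = (if (((\s.false) 4) && (let t = 6 in true)) then (if false then (let a = false in (\b.false)) else (\c.true)) else (\d.(let e = d in true))) in (let f = (((\g.(\h.(\m.m))) 9) true) in ((let n = true in 1) - (8 + 9)))))
step 5: [delta@0.1] (if (true && false) then 5 else (let r = (if (((\s.false) 4) && (let t = 6 in true)) then (if false then (let a = false in (\b.false)) else (\c.true)) else (\d.(let e = d in true))) in (let f = (((\g.(\h.(\m.m))) 9) true) in ((let n = true in 1) - (8 + 9)))))
step 6: [delta@0] (if false then 5 else (let r = (if (((\s.false) 4) && (let t = 6 in true)) then (if false then (let a = false in (\b.false)) else (\c.true)) else (\d.(let e = d in true))) in (let f = (((\g.(\h.(\m.m))) 9) true) in ((let n = true in 1) - (8 + 9)))))
step 7: [if@root] (let r = (if (((\s.false) 4) && (let t = 6 in true)) then (if false then (let a = false in (\b.false)) else (\c.true)) else (\d.(let e = d in true))) in (let f = (((\g.(\h.(\m.m))) 9) true) in ((let n = true in 1) - (8 + 9))))
step 8: [let@root] (let f = (((\g.(\h.(\m.m))) 9) true) in ((let n = true in 1) - (8 + 9)))
step 9: [let@root] ((let n = true in 1) - (8 + 9))
step 10: [let@0] (1 - (8 + 9))
step 11: [delta@1] (1 - 17)
step 12: [delta@root] -16

Answer: -16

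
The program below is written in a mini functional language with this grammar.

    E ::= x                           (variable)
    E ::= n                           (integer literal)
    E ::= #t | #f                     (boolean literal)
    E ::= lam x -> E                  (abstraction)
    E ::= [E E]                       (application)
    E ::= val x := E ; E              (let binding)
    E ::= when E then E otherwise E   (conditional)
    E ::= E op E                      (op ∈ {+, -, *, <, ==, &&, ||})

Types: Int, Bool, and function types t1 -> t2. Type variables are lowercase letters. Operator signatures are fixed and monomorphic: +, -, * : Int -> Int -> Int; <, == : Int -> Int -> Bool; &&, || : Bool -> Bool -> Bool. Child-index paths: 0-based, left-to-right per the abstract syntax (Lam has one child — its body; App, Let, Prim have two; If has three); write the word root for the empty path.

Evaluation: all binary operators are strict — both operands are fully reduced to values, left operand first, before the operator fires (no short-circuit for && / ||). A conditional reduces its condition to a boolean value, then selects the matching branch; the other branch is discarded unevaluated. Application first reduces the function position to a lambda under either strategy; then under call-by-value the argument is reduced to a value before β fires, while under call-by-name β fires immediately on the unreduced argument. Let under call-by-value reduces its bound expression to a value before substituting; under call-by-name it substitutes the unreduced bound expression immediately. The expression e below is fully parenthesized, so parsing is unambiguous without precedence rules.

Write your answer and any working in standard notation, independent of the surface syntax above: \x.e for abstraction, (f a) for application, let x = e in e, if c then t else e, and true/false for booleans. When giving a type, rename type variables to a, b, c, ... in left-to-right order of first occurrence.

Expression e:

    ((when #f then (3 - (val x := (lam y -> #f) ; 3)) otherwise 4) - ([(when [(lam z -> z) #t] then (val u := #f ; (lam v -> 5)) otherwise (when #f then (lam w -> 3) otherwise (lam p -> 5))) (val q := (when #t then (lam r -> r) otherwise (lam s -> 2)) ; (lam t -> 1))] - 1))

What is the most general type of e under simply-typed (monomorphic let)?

Answer: Int

Trace:
  unify Bool ~ Bool
  unify Int ~ Int
\y._ : a -> Bool
let x : a -> Bool
  unify Int ~ Int
  unify Int ~ Int
  unify Int ~ Int
z : b
\z._ : b -> b
  unify b -> b ~ Bool -> c
  unify b ~ Bool
  unify Bool ~ c
_ _ : Bool
  unify Bool ~ Bool
let u : Bool
\v._ : d -> Int
  unify Bool ~ Bool
\w._ : e -> Int
\p._ : f -> Int
  unify e -> Int ~ f -> Int
  unify e ~ f
  unify Int ~ Int
  unify d -> Int ~ f -> Int
  unify d ~ f
  unify Int ~ Int
  unify Bool ~ Bool
r : g
\r._ : g -> g
\s._ : h -> Int
  unify g -> g ~ h -> Int
  unify g ~ h
  unify h ~ Int
let q : Int -> Int
\t._ : i -> Int
  unify f -> Int ~ (i -> Int) -> j
  unify f ~ i -> Int
  unify Int ~ j
_ _ : Int
  unify Int ~ Int
  unify Int ~ Int
  unify Int ~ Int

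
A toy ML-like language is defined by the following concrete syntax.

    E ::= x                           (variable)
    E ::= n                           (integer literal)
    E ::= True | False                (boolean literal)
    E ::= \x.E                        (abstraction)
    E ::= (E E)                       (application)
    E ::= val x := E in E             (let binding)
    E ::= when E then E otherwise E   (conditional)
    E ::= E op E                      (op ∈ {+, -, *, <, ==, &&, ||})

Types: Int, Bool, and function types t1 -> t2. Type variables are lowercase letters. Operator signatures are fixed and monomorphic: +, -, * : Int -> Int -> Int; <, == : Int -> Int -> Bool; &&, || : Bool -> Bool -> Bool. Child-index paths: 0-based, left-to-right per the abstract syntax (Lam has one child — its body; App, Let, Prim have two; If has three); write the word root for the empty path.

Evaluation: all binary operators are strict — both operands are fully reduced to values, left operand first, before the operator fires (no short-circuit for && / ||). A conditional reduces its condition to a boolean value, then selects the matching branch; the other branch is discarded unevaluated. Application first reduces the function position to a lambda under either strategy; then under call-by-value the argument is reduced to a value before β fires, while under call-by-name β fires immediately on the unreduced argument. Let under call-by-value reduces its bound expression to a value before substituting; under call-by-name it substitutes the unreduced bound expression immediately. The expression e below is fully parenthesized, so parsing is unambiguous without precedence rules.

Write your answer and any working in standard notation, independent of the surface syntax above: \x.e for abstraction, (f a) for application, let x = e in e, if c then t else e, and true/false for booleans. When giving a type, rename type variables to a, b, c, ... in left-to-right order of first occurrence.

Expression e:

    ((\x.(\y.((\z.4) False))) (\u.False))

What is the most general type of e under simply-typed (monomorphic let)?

Trace:
\z._ : c -> Int
  unify c -> Int ~ Bool -> d
  unify c ~ Bool
  unify Int ~ d
_ _ : Int
\y._ : b -> Int
\x._ : a -> b -> Int
\u._ : e -> Bool
  unify a -> b -> Int ~ (e -> Bool) -> f
  unify a ~ e -> Bool
  unify b -> Int ~ f
_ _ : b -> Int

Answer: a -> Int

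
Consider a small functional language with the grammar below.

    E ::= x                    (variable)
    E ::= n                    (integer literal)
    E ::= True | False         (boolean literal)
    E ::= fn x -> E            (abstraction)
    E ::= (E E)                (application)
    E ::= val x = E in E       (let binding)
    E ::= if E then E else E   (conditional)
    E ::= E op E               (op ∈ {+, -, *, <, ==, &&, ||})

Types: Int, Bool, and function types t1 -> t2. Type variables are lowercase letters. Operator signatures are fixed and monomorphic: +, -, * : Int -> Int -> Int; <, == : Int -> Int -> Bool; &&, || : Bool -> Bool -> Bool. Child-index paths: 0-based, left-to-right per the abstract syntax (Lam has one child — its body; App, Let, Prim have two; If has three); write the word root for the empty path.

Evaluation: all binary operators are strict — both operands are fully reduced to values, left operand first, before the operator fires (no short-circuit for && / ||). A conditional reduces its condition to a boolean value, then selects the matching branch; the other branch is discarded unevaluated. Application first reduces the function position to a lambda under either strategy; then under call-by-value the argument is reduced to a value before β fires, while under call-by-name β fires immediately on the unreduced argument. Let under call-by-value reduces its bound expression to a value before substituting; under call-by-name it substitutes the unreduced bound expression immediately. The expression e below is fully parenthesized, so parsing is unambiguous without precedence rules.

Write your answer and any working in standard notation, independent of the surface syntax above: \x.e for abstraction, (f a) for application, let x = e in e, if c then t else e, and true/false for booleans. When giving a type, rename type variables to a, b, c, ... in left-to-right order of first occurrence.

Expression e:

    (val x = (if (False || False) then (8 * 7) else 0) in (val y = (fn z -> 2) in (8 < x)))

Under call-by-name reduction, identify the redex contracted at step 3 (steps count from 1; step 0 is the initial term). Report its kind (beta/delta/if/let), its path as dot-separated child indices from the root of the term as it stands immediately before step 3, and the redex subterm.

Answer: delta at 1.0 : (false || false)

Working:
step 0: (let x = (if (false || false) then (8 * 7) else 0) in (let y = (\z.2) in (8 < x)))
step 1: [let@root] (let y = (\z.2) in (8 < (if (false || false) then (8 * 7) else 0)))
step 2: [let@root] (8 < (if (false || false) then (8 * 7) else 0))
step 3: [delta@1.0] (8 < (if false then (8 * 7) else 0))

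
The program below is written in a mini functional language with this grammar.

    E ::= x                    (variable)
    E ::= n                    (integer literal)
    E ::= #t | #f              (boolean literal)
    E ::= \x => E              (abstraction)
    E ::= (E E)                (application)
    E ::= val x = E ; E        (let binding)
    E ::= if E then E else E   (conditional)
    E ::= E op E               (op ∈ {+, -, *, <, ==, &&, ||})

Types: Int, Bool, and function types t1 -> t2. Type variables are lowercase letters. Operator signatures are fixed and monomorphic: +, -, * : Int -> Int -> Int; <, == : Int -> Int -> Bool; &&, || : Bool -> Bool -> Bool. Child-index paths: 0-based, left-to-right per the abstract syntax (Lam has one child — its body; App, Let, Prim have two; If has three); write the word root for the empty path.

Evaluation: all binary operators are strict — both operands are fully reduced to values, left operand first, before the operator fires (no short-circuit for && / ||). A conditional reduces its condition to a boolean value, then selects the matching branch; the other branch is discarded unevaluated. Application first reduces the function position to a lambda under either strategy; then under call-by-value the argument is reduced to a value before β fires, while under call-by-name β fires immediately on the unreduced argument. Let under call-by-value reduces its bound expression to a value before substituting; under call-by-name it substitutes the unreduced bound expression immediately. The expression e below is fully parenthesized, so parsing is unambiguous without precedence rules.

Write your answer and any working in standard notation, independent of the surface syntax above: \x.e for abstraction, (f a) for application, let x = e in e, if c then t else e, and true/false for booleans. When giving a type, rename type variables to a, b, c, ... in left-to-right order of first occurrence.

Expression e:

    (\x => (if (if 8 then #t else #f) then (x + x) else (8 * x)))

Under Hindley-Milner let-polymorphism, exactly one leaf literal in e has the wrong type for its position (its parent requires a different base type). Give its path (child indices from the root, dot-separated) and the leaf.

Answer: 0.0.0 : 8

Trace:
  unify Int ~ Bool
  FAIL: mismatch Int ~ Bool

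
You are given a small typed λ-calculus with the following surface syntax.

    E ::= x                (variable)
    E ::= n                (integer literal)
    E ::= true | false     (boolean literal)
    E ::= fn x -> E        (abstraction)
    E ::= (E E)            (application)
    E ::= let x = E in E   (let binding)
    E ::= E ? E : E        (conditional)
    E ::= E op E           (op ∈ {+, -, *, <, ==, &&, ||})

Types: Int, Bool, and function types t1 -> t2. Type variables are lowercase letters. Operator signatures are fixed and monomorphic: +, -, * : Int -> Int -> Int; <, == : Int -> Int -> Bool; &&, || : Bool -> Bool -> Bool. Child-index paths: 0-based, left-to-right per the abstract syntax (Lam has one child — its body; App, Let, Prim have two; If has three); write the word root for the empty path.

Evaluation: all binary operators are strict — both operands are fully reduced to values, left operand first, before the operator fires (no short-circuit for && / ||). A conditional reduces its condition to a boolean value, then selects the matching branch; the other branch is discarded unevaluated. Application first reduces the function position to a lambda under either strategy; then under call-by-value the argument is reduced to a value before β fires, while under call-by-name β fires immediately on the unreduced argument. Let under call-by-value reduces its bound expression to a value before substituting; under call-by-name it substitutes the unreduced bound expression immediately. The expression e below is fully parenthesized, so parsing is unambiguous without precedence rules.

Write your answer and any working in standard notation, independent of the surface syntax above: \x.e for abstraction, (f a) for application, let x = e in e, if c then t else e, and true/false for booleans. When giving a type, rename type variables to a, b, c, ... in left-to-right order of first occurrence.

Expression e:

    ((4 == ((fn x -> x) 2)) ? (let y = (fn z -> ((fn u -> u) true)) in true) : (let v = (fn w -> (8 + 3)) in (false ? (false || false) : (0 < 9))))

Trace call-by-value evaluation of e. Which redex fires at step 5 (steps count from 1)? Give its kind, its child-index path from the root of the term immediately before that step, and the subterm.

Answer: if at root : (if false then (false || false) else (0 < 9))

Trace:
step 0: (if (4 == ((\x.x) 2)) then (let y = (\z.((\u.u) true)) in true) else (let v = (\w.(8 + 3)) in (if false then (false || false) else (0 < 9))))
step 1: [beta@0.1] (if (4 == 2) then (let y = (\z.((\u.u) true)) in true) else (let v = (\w.(8 + 3)) in (if false then (false || false) else (0 < 9))))
step 2: [delta@0] (if false then (let y = (\z.((\u.u) true)) in true) else (let v = (\w.(8 + 3)) in (if false then (false || false) else (0 < 9))))
step 3: [if@root] (let v = (\w.(8 + 3)) in (if false then (false || false) else (0 < 9)))
step 4: [let@root] (if false then (false || false) else (0 < 9))
step 5: [if@root] (0 < 9)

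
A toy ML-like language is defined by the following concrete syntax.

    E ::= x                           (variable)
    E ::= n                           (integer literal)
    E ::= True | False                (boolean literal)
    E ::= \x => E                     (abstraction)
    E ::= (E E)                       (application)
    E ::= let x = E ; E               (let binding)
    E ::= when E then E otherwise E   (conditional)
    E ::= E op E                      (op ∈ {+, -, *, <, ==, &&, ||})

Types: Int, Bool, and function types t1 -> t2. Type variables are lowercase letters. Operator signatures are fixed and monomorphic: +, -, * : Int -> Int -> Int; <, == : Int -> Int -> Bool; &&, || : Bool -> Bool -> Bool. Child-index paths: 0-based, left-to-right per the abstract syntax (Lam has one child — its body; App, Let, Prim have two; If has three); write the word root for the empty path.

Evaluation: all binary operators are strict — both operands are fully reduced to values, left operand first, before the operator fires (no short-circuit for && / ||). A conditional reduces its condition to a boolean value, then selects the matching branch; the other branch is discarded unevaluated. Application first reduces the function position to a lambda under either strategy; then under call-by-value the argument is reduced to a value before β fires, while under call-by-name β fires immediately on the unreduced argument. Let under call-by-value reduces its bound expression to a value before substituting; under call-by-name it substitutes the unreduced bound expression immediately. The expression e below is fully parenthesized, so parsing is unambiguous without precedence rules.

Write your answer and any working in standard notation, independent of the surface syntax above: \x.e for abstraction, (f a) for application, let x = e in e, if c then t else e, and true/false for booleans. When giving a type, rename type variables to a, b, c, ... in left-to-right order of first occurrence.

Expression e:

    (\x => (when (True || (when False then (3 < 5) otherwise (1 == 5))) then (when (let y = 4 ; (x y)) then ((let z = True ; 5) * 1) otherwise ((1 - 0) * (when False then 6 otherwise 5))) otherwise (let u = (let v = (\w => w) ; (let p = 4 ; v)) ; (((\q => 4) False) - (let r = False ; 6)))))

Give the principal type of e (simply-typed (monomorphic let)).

Answer: (Int -> Bool) -> Int

Trace:
  unify Bool ~ Bool
  unify Bool ~ Bool
  unify Int ~ Int
  unify Int ~ Int
  unify Int ~ Int
  unify Int ~ Int
  unify Bool ~ Bool
  unify Bool ~ Bool
  unify Bool ~ Bool
let y : Int
x : a
y : Int
  unify a ~ Int -> b
_ _ : b
  unify b ~ Bool
let z : Bool
  unify Int ~ Int
  unify Int ~ Int
  unify Int ~ Int
  unify Int ~ Int
  unify Int ~ Int
  unify Bool ~ Bool
  unify Int ~ Int
  unify Int ~ Int
  unify Int ~ Int
w : c
\w._ : c -> c
let v : c -> c
let p : Int
v : c -> c
let u : c -> c
\q._ : d -> Int
  unify d -> Int ~ Bool -> e
  unify d ~ Bool
  unify Int ~ e
_ _ : Int
  unify Int ~ Int
let r : Bool
  unify Int ~ Int
  unify Int ~ Int
\x._ : (Int -> Bool) -> Int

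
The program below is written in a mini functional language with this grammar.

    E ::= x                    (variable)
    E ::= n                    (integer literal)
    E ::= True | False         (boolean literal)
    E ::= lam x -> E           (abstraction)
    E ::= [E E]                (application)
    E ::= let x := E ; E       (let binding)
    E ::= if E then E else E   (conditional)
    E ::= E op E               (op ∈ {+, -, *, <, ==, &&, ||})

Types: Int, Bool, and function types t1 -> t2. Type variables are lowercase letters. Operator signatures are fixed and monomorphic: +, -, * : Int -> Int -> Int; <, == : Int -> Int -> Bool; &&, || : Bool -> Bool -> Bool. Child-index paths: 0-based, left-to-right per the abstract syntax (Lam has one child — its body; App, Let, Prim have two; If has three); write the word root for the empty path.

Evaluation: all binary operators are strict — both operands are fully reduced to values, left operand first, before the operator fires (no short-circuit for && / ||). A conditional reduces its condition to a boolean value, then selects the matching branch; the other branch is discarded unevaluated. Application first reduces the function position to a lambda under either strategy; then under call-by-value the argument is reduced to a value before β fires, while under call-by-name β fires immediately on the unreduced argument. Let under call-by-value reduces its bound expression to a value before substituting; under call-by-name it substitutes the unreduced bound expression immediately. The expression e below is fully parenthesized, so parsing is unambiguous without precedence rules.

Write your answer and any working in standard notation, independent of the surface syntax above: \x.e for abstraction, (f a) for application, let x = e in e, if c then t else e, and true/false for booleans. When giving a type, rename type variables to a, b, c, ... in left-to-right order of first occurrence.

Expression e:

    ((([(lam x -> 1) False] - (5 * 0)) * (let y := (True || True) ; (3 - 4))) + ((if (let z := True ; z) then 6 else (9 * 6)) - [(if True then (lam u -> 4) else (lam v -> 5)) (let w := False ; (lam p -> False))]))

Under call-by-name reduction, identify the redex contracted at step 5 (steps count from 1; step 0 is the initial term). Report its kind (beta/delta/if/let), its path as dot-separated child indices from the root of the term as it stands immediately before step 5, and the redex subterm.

Derivation:
step 0: (((((\x.1) false) - (5 * 0)) * (let y = (true || true) in (3 - 4))) + ((if (let z = true in z) then 6 else (9 * 6)) - ((if true then (\u.4) else (\v.5)) (let w = false in (\p.false)))))
step 1: [beta@0.0.0] (((1 - (5 * 0)) * (let y = (true || true) in (3 - 4))) + ((if (let z = true in z) then 6 else (9 * 6)) - ((if true then (\u.4) else (\v.5)) (let w = false in (\p.false)))))
step 2: [delta@0.0.1] (((1 - 0) * (let y = (true || true) in (3 - 4))) + ((if (let z = true in z) then 6 else (9 * 6)) - ((if true then (\u.4) else (\v.5)) (let w = false in (\p.false)))))
step 3: [delta@0.0] ((1 * (let y = (true || true) in (3 - 4))) + ((if (let z = true in z) then 6 else (9 * 6)) - ((if true then (\u.4) else (\v.5)) (let w = false in (\p.false)))))
step 4: [let@0.1] ((1 * (3 - 4)) + ((if (let z = true in z) then 6 else (9 * 6)) - ((if true then (\u.4) else (\v.5)) (let w = false in (\p.false)))))
step 5: [delta@0.1] ((1 * -1) + ((if (let z = true in z) then 6 else (9 * 6)) - ((if true then (\u.4) else (\v.5)) (let w = false in (\p.false)))))

Answer: delta at 0.1 : (3 - 4)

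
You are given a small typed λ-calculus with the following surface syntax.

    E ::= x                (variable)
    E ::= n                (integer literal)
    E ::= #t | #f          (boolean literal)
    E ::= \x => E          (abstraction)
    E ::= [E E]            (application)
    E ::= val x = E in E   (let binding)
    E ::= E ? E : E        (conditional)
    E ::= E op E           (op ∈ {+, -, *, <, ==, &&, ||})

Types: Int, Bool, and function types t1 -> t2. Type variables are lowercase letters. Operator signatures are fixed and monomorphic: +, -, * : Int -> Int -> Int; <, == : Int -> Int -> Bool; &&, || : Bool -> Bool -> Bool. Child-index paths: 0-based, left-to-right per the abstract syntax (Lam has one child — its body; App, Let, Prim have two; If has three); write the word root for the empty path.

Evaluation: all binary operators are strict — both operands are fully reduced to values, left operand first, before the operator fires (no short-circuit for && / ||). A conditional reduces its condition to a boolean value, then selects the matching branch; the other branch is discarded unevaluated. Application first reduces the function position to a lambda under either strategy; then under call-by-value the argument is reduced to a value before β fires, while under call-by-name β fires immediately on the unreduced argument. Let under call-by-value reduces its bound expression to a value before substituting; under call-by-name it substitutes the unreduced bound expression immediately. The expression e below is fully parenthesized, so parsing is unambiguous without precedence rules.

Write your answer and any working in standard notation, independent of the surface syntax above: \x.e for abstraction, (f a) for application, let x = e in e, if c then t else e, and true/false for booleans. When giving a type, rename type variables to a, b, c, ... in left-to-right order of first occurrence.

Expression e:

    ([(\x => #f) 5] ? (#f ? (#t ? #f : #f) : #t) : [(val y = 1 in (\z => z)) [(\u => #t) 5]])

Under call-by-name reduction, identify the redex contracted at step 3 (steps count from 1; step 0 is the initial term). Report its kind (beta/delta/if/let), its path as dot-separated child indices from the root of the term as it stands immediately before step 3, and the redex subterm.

Answer: let at 0 : (let y = 1 in (\z.z))

Derivation:
step 0: (if ((\x.false) 5) then (if false then (if true then false else false) else true) else ((let y = 1 in (\z.z)) ((\u.true) 5)))
step 1: [beta@0] (if false then (if false then (if true then false else false) else true) else ((let y = 1 in (\z.z)) ((\u.true) 5)))
step 2: [if@root] ((let y = 1 in (\z.z)) ((\u.true) 5))
step 3: [let@0] ((\z.z) ((\u.true) 5))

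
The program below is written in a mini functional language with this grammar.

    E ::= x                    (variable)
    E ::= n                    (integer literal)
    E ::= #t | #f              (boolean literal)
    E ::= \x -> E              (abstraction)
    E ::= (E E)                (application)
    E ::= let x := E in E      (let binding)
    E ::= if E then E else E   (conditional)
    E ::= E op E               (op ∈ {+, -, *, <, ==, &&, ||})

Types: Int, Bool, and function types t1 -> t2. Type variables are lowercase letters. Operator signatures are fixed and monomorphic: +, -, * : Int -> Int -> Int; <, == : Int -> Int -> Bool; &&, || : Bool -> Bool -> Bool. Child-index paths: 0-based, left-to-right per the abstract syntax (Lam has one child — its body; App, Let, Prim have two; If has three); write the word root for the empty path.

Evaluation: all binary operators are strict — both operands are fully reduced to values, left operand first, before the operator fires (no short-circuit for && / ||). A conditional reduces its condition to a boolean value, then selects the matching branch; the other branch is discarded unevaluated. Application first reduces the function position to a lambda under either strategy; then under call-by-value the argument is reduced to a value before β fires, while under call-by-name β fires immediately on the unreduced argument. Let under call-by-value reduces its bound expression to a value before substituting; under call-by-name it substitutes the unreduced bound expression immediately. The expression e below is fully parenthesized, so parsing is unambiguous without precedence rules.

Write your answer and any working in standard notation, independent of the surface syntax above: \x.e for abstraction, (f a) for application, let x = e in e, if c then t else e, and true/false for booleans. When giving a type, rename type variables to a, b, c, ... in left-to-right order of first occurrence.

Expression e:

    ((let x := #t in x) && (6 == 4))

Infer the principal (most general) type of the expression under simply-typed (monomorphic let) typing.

Trace:
let x : Bool
x : Bool
  unify Bool ~ Bool
  unify Int ~ Int
  unify Int ~ Int
  unify Bool ~ Bool

Answer: Bool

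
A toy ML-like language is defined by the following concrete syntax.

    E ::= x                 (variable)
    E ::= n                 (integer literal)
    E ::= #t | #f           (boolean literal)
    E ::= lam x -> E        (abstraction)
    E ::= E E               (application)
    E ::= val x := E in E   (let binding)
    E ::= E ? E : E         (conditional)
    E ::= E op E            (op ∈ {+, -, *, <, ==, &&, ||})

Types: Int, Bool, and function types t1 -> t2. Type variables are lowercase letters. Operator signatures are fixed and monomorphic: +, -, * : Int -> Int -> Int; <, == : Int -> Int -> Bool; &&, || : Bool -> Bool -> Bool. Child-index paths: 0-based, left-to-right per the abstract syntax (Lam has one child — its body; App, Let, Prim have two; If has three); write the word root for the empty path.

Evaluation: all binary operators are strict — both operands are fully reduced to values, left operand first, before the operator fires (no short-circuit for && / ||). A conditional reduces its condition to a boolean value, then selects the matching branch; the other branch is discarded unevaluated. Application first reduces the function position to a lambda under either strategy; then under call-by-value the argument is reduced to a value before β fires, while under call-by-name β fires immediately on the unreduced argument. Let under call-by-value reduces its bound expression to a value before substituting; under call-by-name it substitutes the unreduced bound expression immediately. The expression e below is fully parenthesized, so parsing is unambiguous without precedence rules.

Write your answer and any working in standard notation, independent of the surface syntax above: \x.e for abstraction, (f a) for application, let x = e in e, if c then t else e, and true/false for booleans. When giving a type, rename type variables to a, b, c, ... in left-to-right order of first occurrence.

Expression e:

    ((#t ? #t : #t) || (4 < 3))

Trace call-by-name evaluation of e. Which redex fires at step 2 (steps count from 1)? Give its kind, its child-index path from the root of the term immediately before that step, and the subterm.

Trace:
step 0: ((if true then true else true) || (4 < 3))
step 1: [if@0] (true || (4 < 3))
step 2: [delta@1] (true || false)

Answer: delta at 1 : (4 < 3)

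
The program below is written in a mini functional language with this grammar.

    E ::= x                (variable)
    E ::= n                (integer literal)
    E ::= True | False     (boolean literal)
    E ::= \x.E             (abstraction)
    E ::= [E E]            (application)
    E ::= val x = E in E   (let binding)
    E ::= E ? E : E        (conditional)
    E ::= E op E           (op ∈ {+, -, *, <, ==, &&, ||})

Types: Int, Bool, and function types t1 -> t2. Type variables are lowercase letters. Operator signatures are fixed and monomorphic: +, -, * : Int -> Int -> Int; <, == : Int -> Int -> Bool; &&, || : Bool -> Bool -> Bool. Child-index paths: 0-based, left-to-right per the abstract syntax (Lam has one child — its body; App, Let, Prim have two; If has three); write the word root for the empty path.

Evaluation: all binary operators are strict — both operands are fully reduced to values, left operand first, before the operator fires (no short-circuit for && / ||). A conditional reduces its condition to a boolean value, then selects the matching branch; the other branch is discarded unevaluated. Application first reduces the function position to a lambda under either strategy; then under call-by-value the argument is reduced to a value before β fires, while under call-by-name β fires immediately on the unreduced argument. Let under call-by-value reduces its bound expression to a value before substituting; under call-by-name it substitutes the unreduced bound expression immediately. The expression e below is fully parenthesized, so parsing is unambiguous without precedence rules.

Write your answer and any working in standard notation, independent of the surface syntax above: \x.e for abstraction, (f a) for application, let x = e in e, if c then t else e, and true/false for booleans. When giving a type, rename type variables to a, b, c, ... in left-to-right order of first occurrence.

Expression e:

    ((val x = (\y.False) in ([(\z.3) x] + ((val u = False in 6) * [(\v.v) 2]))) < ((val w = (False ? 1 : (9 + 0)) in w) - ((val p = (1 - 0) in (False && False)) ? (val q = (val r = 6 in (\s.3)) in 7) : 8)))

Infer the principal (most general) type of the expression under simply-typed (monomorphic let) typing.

Working:
\y._ : a -> Bool
let x : a -> Bool
\z._ : b -> Int
x : a -> Bool
  unify b -> Int ~ (a -> Bool) -> c
  unify b ~ a -> Bool
  unify Int ~ c
_ _ : Int
  unify Int ~ Int
let u : Bool
  unify Int ~ Int
v : d
\v._ : d -> d
  unify d -> d ~ Int -> e
  unify d ~ Int
  unify Int ~ e
_ _ : Int
  unify Int ~ Int
  unify Int ~ Int
  unify Int ~ Int
  unify Bool ~ Bool
  unify Int ~ Int
  unify Int ~ Int
  unify Int ~ Int
let w : Int
w : Int
  unify Int ~ Int
  unify Int ~ Int
  unify Int ~ Int
let p : Int
  unify Bool ~ Bool
  unify Bool ~ Bool
  unify Bool ~ Bool
let r : Int
\s._ : f -> Int
let q : f -> Int
  unify Int ~ Int
  unify Int ~ Int
  unify Int ~ Int

Answer: Bool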